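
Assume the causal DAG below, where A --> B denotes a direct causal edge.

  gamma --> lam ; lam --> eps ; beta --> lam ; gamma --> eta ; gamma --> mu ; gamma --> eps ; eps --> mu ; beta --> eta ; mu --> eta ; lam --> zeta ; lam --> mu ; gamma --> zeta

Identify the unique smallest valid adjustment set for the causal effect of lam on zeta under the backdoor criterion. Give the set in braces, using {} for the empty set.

Variables eligible for adjustment (non-descendants of lam, excluding lam and zeta): {beta, gamma}.
Backdoor paths from lam to zeta:
  P1: lam <- beta -> eta <- gamma -> zeta
  P2: lam <- beta -> eta <- mu <- gamma -> zeta
  P3: lam <- beta -> eta <- mu <- eps <- gamma -> zeta
  P4: lam <- gamma -> zeta
The empty set is not sufficient: P4 (lam <- gamma -> zeta) has no collider blocking it and no conditioned non-collider, so it is open.
Try {gamma}:
  P1: blocked at collider eta (neither it nor any descendant is in the conditioning set).
  P2: blocked at collider eta (neither it nor any descendant is in the conditioning set).
  P3: blocked at collider eta (neither it nor any descendant is in the conditioning set).
  P4: blocked at fork node gamma ∈ conditioning set.
{gamma} contains no descendant of lam and blocks every backdoor path.
No other singleton works — e.g. {beta} leaves P4 open — so {gamma} is the unique smallest valid adjustment set.

{gamma}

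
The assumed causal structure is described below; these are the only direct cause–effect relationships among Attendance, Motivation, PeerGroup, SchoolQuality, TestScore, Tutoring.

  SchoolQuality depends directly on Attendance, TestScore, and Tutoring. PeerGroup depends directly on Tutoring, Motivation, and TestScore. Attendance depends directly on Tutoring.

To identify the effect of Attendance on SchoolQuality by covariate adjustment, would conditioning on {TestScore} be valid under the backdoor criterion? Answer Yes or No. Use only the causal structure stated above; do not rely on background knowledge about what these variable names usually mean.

Backdoor paths from Attendance to SchoolQuality (paths whose first edge points into Attendance):
  P1: Attendance <- Tutoring -> SchoolQuality
  P2: Attendance <- Tutoring -> PeerGroup <- TestScore -> SchoolQuality
Condition 1 (no descendant of Attendance in the set): holds — descendants of Attendance are {SchoolQuality}; none are in {TestScore}.
Condition 2 (every backdoor path blocked by {TestScore}):
  P1: open — no interior node is in the conditioning set.
  P2: blocked at collider PeerGroup (neither it nor any descendant is in the conditioning set).
{TestScore} does not satisfy the backdoor criterion.

No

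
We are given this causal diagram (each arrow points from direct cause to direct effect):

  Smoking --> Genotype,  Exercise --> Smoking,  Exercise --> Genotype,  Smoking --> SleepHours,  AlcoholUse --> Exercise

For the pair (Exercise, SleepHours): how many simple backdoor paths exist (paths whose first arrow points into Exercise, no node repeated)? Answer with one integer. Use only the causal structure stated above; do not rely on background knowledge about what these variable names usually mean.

0

A backdoor path from Exercise to SleepHours is any simple undirected path whose first edge points into Exercise (i.e. leaves Exercise via a parent).
Parents of Exercise: {AlcoholUse}.
No simple path from any parent of Exercise reaches SleepHours without revisiting Exercise, so there are no backdoor paths.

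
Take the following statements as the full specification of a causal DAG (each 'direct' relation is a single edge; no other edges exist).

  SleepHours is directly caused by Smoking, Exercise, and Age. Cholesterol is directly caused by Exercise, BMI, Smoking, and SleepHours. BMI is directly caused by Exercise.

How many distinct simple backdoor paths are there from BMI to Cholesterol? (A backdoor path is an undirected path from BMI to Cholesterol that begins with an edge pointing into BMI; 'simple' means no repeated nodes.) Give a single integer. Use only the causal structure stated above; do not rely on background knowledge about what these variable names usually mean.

A backdoor path from BMI to Cholesterol is any simple undirected path whose first edge points into BMI (i.e. leaves BMI via a parent).
Parents of BMI: {Exercise}.
Enumerating:
  P1: BMI <- Exercise -> SleepHours <- Smoking -> Cholesterol
  P2: BMI <- Exercise -> SleepHours -> Cholesterol
  P3: BMI <- Exercise -> Cholesterol
That exhausts the simple backdoor paths. Count: 3.

3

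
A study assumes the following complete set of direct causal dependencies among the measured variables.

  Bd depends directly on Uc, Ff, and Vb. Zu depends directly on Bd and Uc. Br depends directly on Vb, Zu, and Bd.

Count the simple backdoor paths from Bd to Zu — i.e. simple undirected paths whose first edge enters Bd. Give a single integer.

A backdoor path from Bd to Zu is any simple undirected path whose first edge points into Bd (i.e. leaves Bd via a parent).
Parents of Bd: {Ff, Uc, Vb}.
Enumerating:
  P1: Bd <- Vb -> Br <- Zu
  P2: Bd <- Uc -> Zu
That exhausts the simple backdoor paths. Count: 2.

2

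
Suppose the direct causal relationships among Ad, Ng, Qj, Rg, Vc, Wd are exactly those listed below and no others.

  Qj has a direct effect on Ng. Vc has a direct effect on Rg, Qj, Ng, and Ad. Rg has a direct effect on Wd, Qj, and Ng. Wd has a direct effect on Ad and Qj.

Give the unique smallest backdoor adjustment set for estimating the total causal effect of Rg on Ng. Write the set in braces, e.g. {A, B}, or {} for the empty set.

Variables eligible for adjustment (non-descendants of Rg, excluding Rg and Ng): {Vc}.
Backdoor paths from Rg to Ng:
  P1: Rg <- Vc -> Qj -> Ng
  P2: Rg <- Vc -> Ng
  P3: Rg <- Vc -> Ad <- Wd -> Qj -> Ng
The empty set is not sufficient: P1 (Rg <- Vc -> Qj -> Ng) has no collider blocking it and no conditioned non-collider, so it is open.
Try {Vc}:
  P1: blocked at fork node Vc ∈ conditioning set.
  P2: blocked at fork node Vc ∈ conditioning set.
  P3: blocked at fork node Vc ∈ conditioning set.
{Vc} contains no descendant of Rg and blocks every backdoor path.
{Vc} is the unique smallest valid adjustment set.

{Vc}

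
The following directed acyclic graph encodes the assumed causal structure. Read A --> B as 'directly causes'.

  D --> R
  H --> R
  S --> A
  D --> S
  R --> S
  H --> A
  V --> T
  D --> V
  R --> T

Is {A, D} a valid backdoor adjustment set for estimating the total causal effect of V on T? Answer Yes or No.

Backdoor paths from V to T (paths whose first edge points into V):
  P1: V <- D -> R -> T
  P2: V <- D -> S <- R -> T
  P3: V <- D -> S -> A <- H -> R -> T
Condition 1 (no descendant of V in the set): holds — descendants of V are {T}; none are in {A, D}.
Condition 2 (every backdoor path blocked by {A, D}):
  P1: blocked at fork node D ∈ conditioning set.
  P2: blocked at fork node D ∈ conditioning set.
  P3: blocked at fork node D ∈ conditioning set.
{A, D} satisfies the backdoor criterion.

Yes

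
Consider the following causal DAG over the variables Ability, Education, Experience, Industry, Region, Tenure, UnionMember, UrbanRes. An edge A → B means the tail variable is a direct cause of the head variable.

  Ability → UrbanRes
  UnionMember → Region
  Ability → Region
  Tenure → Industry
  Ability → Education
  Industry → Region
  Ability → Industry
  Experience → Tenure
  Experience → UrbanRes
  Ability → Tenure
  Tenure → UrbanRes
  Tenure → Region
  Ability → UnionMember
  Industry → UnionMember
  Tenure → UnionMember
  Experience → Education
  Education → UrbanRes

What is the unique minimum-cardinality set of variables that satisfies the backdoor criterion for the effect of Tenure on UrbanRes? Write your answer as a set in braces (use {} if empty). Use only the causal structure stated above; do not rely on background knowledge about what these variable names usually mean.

Variables eligible for adjustment (non-descendants of Tenure, excluding Tenure and UrbanRes): {Ability, Education, Experience}.
Backdoor paths from Tenure to UrbanRes:
  P1: Tenure <- Experience -> Education <- Ability -> UrbanRes
  P2: Tenure <- Experience -> Education -> UrbanRes
  P3: Tenure <- Experience -> UrbanRes
  P4: Tenure <- Ability -> Education <- Experience -> UrbanRes
  P5: Tenure <- Ability -> Education -> UrbanRes
  P6: Tenure <- Ability -> UrbanRes
The empty set is not sufficient: P2 (Tenure <- Experience -> Education -> UrbanRes) has no collider blocking it and no conditioned non-collider, so it is open.
Try {Ability, Experience}:
  P1: blocked at fork node Experience ∈ conditioning set.
  P2: blocked at fork node Experience ∈ conditioning set.
  P3: blocked at fork node Experience ∈ conditioning set.
  P4: blocked at fork node Ability ∈ conditioning set.
  P5: blocked at fork node Ability ∈ conditioning set.
  P6: blocked at fork node Ability ∈ conditioning set.
{Ability, Experience} contains no descendant of Tenure and blocks every backdoor path.
Every element of {Ability, Experience} is needed (dropping Ability leaves P5 open; dropping Experience leaves P2 open), so no proper subset is valid.
Among all size-2 subsets of the eligible variables, only {Ability, Experience} blocks every backdoor path, so it is the unique smallest valid adjustment set.

{Ability, Experience}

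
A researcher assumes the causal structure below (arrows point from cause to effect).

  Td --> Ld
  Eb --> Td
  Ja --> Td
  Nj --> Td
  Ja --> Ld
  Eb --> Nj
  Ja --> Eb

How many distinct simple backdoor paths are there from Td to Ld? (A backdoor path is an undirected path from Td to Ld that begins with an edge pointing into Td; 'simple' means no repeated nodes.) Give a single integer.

A backdoor path from Td to Ld is any simple undirected path whose first edge points into Td (i.e. leaves Td via a parent).
Parents of Td: {Eb, Ja, Nj}.
Enumerating:
  P1: Td <- Ja -> Ld
  P2: Td <- Eb <- Ja -> Ld
  P3: Td <- Nj <- Eb <- Ja -> Ld
That exhausts the simple backdoor paths. Count: 3.

3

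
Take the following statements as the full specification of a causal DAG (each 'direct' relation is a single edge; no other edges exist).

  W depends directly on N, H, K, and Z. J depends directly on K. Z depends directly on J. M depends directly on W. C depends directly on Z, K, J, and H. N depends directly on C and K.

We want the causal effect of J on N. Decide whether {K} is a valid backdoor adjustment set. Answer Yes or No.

Yes

Backdoor paths from J to N (paths whose first edge points into J):
  P1: J <- K -> C <- H -> W <- N
  P2: J <- K -> C <- Z -> W <- N
  P3: J <- K -> C -> N
  P4: J <- K -> N
  P5: J <- K -> W <- H -> C -> N
  P6: J <- K -> W <- Z -> C -> N
  P7: J <- K -> W <- N
Condition 1 (no descendant of J in the set): holds — descendants of J are {C, M, N, W, Z}; none are in {K}.
Condition 2 (every backdoor path blocked by {K}):
  P1: blocked at fork node K ∈ conditioning set.
  P2: blocked at fork node K ∈ conditioning set.
  P3: blocked at fork node K ∈ conditioning set.
  P4: blocked at fork node K ∈ conditioning set.
  P5: blocked at fork node K ∈ conditioning set.
  P6: blocked at fork node K ∈ conditioning set.
  P7: blocked at fork node K ∈ conditioning set.
{K} satisfies the backdoor criterion.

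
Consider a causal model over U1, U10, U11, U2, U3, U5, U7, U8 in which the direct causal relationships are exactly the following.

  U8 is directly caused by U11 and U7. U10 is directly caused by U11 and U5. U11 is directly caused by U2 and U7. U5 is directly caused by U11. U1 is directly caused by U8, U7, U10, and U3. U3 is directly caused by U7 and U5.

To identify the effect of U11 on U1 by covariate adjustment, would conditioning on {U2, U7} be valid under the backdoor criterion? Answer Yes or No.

Backdoor paths from U11 to U1 (paths whose first edge points into U11):
  P1: U11 <- U7 -> U3 <- U5 -> U10 -> U1
  P2: U11 <- U7 -> U3 -> U1
  P3: U11 <- U7 -> U8 -> U1
  P4: U11 <- U7 -> U1
Condition 1 (no descendant of U11 in the set): holds — descendants of U11 are {U1, U10, U3, U5, U8}; none are in {U2, U7}.
Condition 2 (every backdoor path blocked by {U2, U7}):
  P1: blocked at fork node U7 ∈ conditioning set.
  P2: blocked at fork node U7 ∈ conditioning set.
  P3: blocked at fork node U7 ∈ conditioning set.
  P4: blocked at fork node U7 ∈ conditioning set.
{U2, U7} satisfies the backdoor criterion.

Yes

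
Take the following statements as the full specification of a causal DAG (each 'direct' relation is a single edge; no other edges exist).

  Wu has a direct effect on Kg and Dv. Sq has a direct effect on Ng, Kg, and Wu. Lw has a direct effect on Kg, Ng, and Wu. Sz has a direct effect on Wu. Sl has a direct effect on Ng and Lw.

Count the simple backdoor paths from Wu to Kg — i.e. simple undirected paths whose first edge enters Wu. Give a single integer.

6

A backdoor path from Wu to Kg is any simple undirected path whose first edge points into Wu (i.e. leaves Wu via a parent).
Parents of Wu: {Lw, Sq, Sz}.
Enumerating:
  P1: Wu <- Sq -> Kg
  P2: Wu <- Sq -> Ng <- Sl -> Lw -> Kg
  P3: Wu <- Sq -> Ng <- Lw -> Kg
  P4: Wu <- Lw <- Sl -> Ng <- Sq -> Kg
  P5: Wu <- Lw -> Kg
  P6: Wu <- Lw -> Ng <- Sq -> Kg
That exhausts the simple backdoor paths. Count: 6.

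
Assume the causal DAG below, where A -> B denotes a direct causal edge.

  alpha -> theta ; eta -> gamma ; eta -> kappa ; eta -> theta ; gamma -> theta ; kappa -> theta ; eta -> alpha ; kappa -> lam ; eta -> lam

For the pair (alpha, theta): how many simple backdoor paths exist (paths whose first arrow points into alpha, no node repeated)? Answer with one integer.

4

A backdoor path from alpha to theta is any simple undirected path whose first edge points into alpha (i.e. leaves alpha via a parent).
Parents of alpha: {eta}.
Enumerating:
  P1: alpha <- eta -> kappa -> theta
  P2: alpha <- eta -> gamma -> theta
  P3: alpha <- eta -> lam <- kappa -> theta
  P4: alpha <- eta -> theta
That exhausts the simple backdoor paths. Count: 4.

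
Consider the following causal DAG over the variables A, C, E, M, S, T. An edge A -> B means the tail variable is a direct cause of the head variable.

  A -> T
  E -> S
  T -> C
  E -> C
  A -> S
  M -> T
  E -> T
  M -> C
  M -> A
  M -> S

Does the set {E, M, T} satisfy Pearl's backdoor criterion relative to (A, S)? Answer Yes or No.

No

Backdoor paths from A to S (paths whose first edge points into A):
  P1: A <- M -> T <- E -> S
  P2: A <- M -> T -> C <- E -> S
  P3: A <- M -> S
  P4: A <- M -> C <- E -> S
  P5: A <- M -> C <- T <- E -> S
Condition 1 (no descendant of A in the set): FAILS — T is a descendant of A.
Condition 2 (every backdoor path blocked by {E, M, T}):
  P1: blocked at fork node M ∈ conditioning set.
  P2: blocked at fork node M ∈ conditioning set.
  P3: blocked at fork node M ∈ conditioning set.
  P4: blocked at fork node M ∈ conditioning set.
  P5: blocked at fork node M ∈ conditioning set.
{E, M, T} does not satisfy the backdoor criterion.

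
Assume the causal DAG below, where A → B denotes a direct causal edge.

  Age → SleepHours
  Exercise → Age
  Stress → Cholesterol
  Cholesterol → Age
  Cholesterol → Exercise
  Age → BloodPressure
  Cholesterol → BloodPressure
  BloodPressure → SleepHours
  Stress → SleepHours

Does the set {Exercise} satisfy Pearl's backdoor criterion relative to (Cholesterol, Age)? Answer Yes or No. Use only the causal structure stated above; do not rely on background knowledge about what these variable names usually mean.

No

Backdoor paths from Cholesterol to Age (paths whose first edge points into Cholesterol):
  P1: Cholesterol <- Stress -> SleepHours <- Age
  P2: Cholesterol <- Stress -> SleepHours <- BloodPressure <- Age
Condition 1 (no descendant of Cholesterol in the set): FAILS — Exercise is a descendant of Cholesterol.
Condition 2 (every backdoor path blocked by {Exercise}):
  P1: blocked at collider SleepHours (neither it nor any descendant is in the conditioning set).
  P2: blocked at collider SleepHours (neither it nor any descendant is in the conditioning set).
{Exercise} does not satisfy the backdoor criterion.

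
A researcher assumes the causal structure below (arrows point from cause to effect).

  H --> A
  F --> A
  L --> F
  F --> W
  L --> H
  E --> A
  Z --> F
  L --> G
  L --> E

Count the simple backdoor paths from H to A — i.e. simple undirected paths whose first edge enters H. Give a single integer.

2

A backdoor path from H to A is any simple undirected path whose first edge points into H (i.e. leaves H via a parent).
Parents of H: {L}.
Enumerating:
  P1: H <- L -> E -> A
  P2: H <- L -> F -> A
That exhausts the simple backdoor paths. Count: 2.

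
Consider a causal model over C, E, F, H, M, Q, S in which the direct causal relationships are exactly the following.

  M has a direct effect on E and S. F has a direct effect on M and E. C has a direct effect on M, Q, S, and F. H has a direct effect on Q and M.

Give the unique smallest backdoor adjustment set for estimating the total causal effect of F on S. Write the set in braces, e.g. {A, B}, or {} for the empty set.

Variables eligible for adjustment (non-descendants of F, excluding F and S): {C, H, Q}.
Backdoor paths from F to S:
  P1: F <- C -> M -> S
  P2: F <- C -> S
  P3: F <- C -> Q <- H -> M -> S
The empty set is not sufficient: P1 (F <- C -> M -> S) has no collider blocking it and no conditioned non-collider, so it is open.
Try {C}:
  P1: blocked at fork node C ∈ conditioning set.
  P2: blocked at fork node C ∈ conditioning set.
  P3: blocked at fork node C ∈ conditioning set.
{C} contains no descendant of F and blocks every backdoor path.
No other singleton works — e.g. {H} leaves P1 open — so {C} is the unique smallest valid adjustment set.

{C}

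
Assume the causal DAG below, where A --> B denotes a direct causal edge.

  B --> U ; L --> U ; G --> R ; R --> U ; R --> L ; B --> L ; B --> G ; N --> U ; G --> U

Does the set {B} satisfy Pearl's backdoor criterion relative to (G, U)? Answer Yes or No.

Yes

Backdoor paths from G to U (paths whose first edge points into G):
  P1: G <- B -> L <- R -> U
  P2: G <- B -> L -> U
  P3: G <- B -> U
Condition 1 (no descendant of G in the set): holds — descendants of G are {L, R, U}; none are in {B}.
Condition 2 (every backdoor path blocked by {B}):
  P1: blocked at fork node B ∈ conditioning set.
  P2: blocked at fork node B ∈ conditioning set.
  P3: blocked at fork node B ∈ conditioning set.
{B} satisfies the backdoor criterion.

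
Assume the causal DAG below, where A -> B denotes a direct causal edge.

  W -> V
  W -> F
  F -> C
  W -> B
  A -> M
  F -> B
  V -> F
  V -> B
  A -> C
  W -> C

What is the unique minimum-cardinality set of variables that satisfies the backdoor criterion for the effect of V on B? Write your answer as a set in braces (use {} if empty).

Variables eligible for adjustment (non-descendants of V, excluding V and B): {A, M, W}.
Backdoor paths from V to B:
  P1: V <- W -> F -> B
  P2: V <- W -> C <- F -> B
  P3: V <- W -> B
The empty set is not sufficient: P1 (V <- W -> F -> B) has no collider blocking it and no conditioned non-collider, so it is open.
Try {W}:
  P1: blocked at fork node W ∈ conditioning set.
  P2: blocked at fork node W ∈ conditioning set.
  P3: blocked at fork node W ∈ conditioning set.
{W} contains no descendant of V and blocks every backdoor path.
No other singleton works — e.g. {A} leaves P1 open — so {W} is the unique smallest valid adjustment set.

{W}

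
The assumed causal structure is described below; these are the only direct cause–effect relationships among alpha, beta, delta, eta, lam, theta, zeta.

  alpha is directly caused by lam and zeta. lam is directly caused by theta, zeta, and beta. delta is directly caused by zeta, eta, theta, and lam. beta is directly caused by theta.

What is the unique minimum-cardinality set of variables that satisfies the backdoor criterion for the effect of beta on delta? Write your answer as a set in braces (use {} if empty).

Variables eligible for adjustment (non-descendants of beta, excluding beta and delta): {eta, theta, zeta}.
Backdoor paths from beta to delta:
  P1: beta <- theta -> lam <- zeta -> delta
  P2: beta <- theta -> lam -> delta
  P3: beta <- theta -> lam -> alpha <- zeta -> delta
  P4: beta <- theta -> delta
The empty set is not sufficient: P2 (beta <- theta -> lam -> delta) has no collider blocking it and no conditioned non-collider, so it is open.
Try {theta}:
  P1: blocked at fork node theta ∈ conditioning set.
  P2: blocked at fork node theta ∈ conditioning set.
  P3: blocked at fork node theta ∈ conditioning set.
  P4: blocked at fork node theta ∈ conditioning set.
{theta} contains no descendant of beta and blocks every backdoor path.
No other singleton works — e.g. {eta} leaves P2 open — so {theta} is the unique smallest valid adjustment set.

{theta}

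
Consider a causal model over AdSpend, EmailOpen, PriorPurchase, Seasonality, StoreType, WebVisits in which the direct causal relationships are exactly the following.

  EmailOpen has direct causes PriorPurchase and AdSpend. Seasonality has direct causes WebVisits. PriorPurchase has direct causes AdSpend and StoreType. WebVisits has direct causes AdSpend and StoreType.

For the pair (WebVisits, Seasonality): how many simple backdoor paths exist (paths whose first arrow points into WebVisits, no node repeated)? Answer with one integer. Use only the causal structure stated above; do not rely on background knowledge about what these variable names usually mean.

A backdoor path from WebVisits to Seasonality is any simple undirected path whose first edge points into WebVisits (i.e. leaves WebVisits via a parent).
Parents of WebVisits: {AdSpend, StoreType}.
No simple path from any parent of WebVisits reaches Seasonality without revisiting WebVisits, so there are no backdoor paths.

0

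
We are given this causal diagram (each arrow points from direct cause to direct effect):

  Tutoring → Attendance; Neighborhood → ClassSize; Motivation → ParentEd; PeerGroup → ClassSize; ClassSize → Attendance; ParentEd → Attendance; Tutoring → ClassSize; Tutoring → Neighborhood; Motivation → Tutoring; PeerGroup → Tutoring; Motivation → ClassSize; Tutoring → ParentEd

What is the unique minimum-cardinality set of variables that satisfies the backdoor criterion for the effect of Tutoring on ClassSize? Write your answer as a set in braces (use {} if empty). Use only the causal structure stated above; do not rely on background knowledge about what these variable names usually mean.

Variables eligible for adjustment (non-descendants of Tutoring, excluding Tutoring and ClassSize): {Motivation, PeerGroup}.
Backdoor paths from Tutoring to ClassSize:
  P1: Tutoring <- Motivation -> ParentEd -> Attendance <- ClassSize
  P2: Tutoring <- Motivation -> ClassSize
  P3: Tutoring <- PeerGroup -> ClassSize
The empty set is not sufficient: P2 (Tutoring <- Motivation -> ClassSize) has no collider blocking it and no conditioned non-collider, so it is open.
Try {Motivation, PeerGroup}:
  P1: blocked at fork node Motivation ∈ conditioning set.
  P2: blocked at fork node Motivation ∈ conditioning set.
  P3: blocked at fork node PeerGroup ∈ conditioning set.
{Motivation, PeerGroup} contains no descendant of Tutoring and blocks every backdoor path.
Every element of {Motivation, PeerGroup} is needed (dropping Motivation leaves P2 open; dropping PeerGroup leaves P3 open), so no proper subset is valid.
Among all size-2 subsets of the eligible variables, only {Motivation, PeerGroup} blocks every backdoor path, so it is the unique smallest valid adjustment set.

{Motivation, PeerGroup}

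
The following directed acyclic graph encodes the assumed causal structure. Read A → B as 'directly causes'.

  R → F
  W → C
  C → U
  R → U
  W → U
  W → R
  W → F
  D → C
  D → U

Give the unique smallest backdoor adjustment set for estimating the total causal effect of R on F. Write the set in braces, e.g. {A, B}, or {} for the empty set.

Variables eligible for adjustment (non-descendants of R, excluding R and F): {C, D, W}.
Backdoor paths from R to F:
  P1: R <- W -> F
The empty set is not sufficient: P1 (R <- W -> F) has no collider blocking it and no conditioned non-collider, so it is open.
Try {W}:
  P1: blocked at fork node W ∈ conditioning set.
{W} contains no descendant of R and blocks every backdoor path.
No other singleton works — e.g. {D} leaves P1 open — so {W} is the unique smallest valid adjustment set.

{W}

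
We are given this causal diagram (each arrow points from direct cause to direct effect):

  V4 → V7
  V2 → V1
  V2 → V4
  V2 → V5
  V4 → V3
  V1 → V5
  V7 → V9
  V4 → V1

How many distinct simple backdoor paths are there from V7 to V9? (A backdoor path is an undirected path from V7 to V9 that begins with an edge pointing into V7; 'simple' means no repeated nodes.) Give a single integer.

0

A backdoor path from V7 to V9 is any simple undirected path whose first edge points into V7 (i.e. leaves V7 via a parent).
Parents of V7: {V4}.
No simple path from any parent of V7 reaches V9 without revisiting V7, so there are no backdoor paths.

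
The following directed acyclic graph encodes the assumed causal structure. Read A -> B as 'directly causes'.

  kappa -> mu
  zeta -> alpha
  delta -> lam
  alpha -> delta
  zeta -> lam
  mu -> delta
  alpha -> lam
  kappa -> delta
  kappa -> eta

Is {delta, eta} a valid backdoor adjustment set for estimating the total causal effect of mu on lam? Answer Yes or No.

Backdoor paths from mu to lam (paths whose first edge points into mu):
  P1: mu <- kappa -> delta <- alpha <- zeta -> lam
  P2: mu <- kappa -> delta <- alpha -> lam
  P3: mu <- kappa -> delta -> lam
Condition 1 (no descendant of mu in the set): FAILS — delta is a descendant of mu.
Condition 2 (every backdoor path blocked by {delta, eta}):
  P1: open — collider(s) delta are conditioned on (or have a conditioned descendant) and no non-collider on the path is in the set.
  P2: open — collider(s) delta are conditioned on (or have a conditioned descendant) and no non-collider on the path is in the set.
  P3: blocked at chain node delta ∈ conditioning set.
{delta, eta} does not satisfy the backdoor criterion.

No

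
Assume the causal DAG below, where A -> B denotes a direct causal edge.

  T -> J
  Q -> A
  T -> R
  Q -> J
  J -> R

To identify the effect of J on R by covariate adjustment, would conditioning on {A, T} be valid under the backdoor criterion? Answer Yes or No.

Yes

Backdoor paths from J to R (paths whose first edge points into J):
  P1: J <- T -> R
Condition 1 (no descendant of J in the set): holds — descendants of J are {R}; none are in {A, T}.
Condition 2 (every backdoor path blocked by {A, T}):
  P1: blocked at fork node T ∈ conditioning set.
{A, T} satisfies the backdoor criterion.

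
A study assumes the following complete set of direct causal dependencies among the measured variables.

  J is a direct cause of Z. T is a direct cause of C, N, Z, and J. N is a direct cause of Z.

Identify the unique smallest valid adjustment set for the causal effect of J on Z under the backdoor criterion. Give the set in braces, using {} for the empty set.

{T}

Variables eligible for adjustment (non-descendants of J, excluding J and Z): {C, N, T}.
Backdoor paths from J to Z:
  P1: J <- T -> N -> Z
  P2: J <- T -> Z
The empty set is not sufficient: P1 (J <- T -> N -> Z) has no collider blocking it and no conditioned non-collider, so it is open.
Try {T}:
  P1: blocked at fork node T ∈ conditioning set.
  P2: blocked at fork node T ∈ conditioning set.
{T} contains no descendant of J and blocks every backdoor path.
No other singleton works — e.g. {C} leaves P1 open — so {T} is the unique smallest valid adjustment set.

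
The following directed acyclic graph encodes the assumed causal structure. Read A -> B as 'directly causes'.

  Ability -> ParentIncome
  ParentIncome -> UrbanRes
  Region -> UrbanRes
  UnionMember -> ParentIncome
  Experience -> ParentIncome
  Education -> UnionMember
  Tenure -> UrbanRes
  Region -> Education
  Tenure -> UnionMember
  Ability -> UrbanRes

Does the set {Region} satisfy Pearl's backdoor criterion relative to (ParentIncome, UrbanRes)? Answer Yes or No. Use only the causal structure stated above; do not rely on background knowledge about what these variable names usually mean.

Backdoor paths from ParentIncome to UrbanRes (paths whose first edge points into ParentIncome):
  P1: ParentIncome <- Ability -> UrbanRes
  P2: ParentIncome <- UnionMember <- Tenure -> UrbanRes
  P3: ParentIncome <- UnionMember <- Education <- Region -> UrbanRes
Condition 1 (no descendant of ParentIncome in the set): holds — descendants of ParentIncome are {UrbanRes}; none are in {Region}.
Condition 2 (every backdoor path blocked by {Region}):
  P1: open — no interior node is in the conditioning set.
  P2: open — no interior node is in the conditioning set.
  P3: blocked at fork node Region ∈ conditioning set.
{Region} does not satisfy the backdoor criterion.

No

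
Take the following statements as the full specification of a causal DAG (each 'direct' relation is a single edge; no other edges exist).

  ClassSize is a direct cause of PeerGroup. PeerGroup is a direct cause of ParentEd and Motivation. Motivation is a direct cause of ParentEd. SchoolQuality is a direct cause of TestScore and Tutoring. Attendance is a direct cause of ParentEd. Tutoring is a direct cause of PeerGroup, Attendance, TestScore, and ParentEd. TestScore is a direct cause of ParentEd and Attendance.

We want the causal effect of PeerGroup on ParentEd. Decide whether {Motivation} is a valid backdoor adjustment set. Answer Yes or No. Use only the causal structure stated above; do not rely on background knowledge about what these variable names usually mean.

No

Backdoor paths from PeerGroup to ParentEd (paths whose first edge points into PeerGroup):
  P1: PeerGroup <- Tutoring <- SchoolQuality -> TestScore -> Attendance -> ParentEd
  P2: PeerGroup <- Tutoring <- SchoolQuality -> TestScore -> ParentEd
  P3: PeerGroup <- Tutoring -> TestScore -> Attendance -> ParentEd
  P4: PeerGroup <- Tutoring -> TestScore -> ParentEd
  P5: PeerGroup <- Tutoring -> Attendance <- TestScore -> ParentEd
  P6: PeerGroup <- Tutoring -> Attendance -> ParentEd
  P7: PeerGroup <- Tutoring -> ParentEd
Condition 1 (no descendant of PeerGroup in the set): FAILS — Motivation is a descendant of PeerGroup.
Condition 2 (every backdoor path blocked by {Motivation}):
  P1: open — no interior node is in the conditioning set.
  P2: open — no interior node is in the conditioning set.
  P3: open — no interior node is in the conditioning set.
  P4: open — no interior node is in the conditioning set.
  P5: blocked at collider Attendance (neither it nor any descendant is in the conditioning set).
  P6: open — no interior node is in the conditioning set.
  P7: open — no interior node is in the conditioning set.
{Motivation} does not satisfy the backdoor criterion.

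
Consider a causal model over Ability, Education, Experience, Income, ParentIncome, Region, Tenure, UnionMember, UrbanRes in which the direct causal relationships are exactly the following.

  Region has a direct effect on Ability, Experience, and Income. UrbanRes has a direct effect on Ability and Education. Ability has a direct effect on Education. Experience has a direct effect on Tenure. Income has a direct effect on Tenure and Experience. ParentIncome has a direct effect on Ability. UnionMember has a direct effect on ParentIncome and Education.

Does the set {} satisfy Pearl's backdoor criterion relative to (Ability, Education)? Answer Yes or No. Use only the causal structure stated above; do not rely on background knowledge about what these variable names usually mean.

No

Backdoor paths from Ability to Education (paths whose first edge points into Ability):
  P1: Ability <- UrbanRes -> Education
  P2: Ability <- ParentIncome <- UnionMember -> Education
Condition 1 (no descendant of Ability in the set): holds — descendants of Ability are {Education}; none are in {}.
Condition 2 (every backdoor path blocked by {}):
  P1: open — no interior node is in the conditioning set.
  P2: open — no interior node is in the conditioning set.
{} does not satisfy the backdoor criterion.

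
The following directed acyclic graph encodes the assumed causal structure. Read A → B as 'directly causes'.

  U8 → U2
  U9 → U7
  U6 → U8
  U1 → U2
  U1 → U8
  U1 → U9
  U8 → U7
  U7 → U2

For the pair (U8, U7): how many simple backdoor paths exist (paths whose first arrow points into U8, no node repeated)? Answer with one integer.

2

A backdoor path from U8 to U7 is any simple undirected path whose first edge points into U8 (i.e. leaves U8 via a parent).
Parents of U8: {U1, U6}.
Enumerating:
  P1: U8 <- U1 -> U9 -> U7
  P2: U8 <- U1 -> U2 <- U7
That exhausts the simple backdoor paths. Count: 2.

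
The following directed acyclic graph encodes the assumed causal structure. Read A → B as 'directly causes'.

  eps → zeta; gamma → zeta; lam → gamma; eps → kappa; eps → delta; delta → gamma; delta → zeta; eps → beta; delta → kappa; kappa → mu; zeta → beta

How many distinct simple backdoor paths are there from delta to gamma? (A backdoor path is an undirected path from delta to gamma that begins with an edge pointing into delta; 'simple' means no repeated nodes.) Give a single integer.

2

A backdoor path from delta to gamma is any simple undirected path whose first edge points into delta (i.e. leaves delta via a parent).
Parents of delta: {eps}.
Enumerating:
  P1: delta <- eps -> zeta <- gamma
  P2: delta <- eps -> beta <- zeta <- gamma
That exhausts the simple backdoor paths. Count: 2.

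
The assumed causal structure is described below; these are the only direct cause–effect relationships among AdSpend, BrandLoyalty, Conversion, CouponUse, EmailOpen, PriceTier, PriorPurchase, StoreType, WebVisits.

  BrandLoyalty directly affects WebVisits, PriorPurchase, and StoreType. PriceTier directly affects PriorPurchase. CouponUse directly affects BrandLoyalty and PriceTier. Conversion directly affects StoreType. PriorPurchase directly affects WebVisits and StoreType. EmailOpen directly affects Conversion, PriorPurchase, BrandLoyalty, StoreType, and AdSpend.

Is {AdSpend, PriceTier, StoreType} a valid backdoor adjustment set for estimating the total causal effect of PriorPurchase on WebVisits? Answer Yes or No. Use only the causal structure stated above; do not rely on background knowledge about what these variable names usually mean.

Backdoor paths from PriorPurchase to WebVisits (paths whose first edge points into PriorPurchase):
  P1: PriorPurchase <- EmailOpen -> BrandLoyalty -> WebVisits
  P2: PriorPurchase <- EmailOpen -> Conversion -> StoreType <- BrandLoyalty -> WebVisits
  P3: PriorPurchase <- EmailOpen -> StoreType <- BrandLoyalty -> WebVisits
  P4: PriorPurchase <- BrandLoyalty -> WebVisits
  P5: PriorPurchase <- PriceTier <- CouponUse -> BrandLoyalty -> WebVisits
Condition 1 (no descendant of PriorPurchase in the set): FAILS — StoreType is a descendant of PriorPurchase.
Condition 2 (every backdoor path blocked by {AdSpend, PriceTier, StoreType}):
  P1: open — no interior node is in the conditioning set.
  P2: open — collider(s) StoreType are conditioned on (or have a conditioned descendant) and no non-collider on the path is in the set.
  P3: open — collider(s) StoreType are conditioned on (or have a conditioned descendant) and no non-collider on the path is in the set.
  P4: open — no interior node is in the conditioning set.
  P5: blocked at chain node PriceTier ∈ conditioning set.
{AdSpend, PriceTier, StoreType} does not satisfy the backdoor criterion.

No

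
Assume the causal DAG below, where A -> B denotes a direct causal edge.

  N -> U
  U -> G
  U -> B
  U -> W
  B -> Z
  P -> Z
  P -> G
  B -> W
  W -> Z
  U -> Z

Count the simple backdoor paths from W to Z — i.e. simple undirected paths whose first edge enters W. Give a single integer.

6

A backdoor path from W to Z is any simple undirected path whose first edge points into W (i.e. leaves W via a parent).
Parents of W: {B, U}.
Enumerating:
  P1: W <- U -> B -> Z
  P2: W <- U -> Z
  P3: W <- U -> G <- P -> Z
  P4: W <- B <- U -> Z
  P5: W <- B <- U -> G <- P -> Z
  P6: W <- B -> Z
That exhausts the simple backdoor paths. Count: 6.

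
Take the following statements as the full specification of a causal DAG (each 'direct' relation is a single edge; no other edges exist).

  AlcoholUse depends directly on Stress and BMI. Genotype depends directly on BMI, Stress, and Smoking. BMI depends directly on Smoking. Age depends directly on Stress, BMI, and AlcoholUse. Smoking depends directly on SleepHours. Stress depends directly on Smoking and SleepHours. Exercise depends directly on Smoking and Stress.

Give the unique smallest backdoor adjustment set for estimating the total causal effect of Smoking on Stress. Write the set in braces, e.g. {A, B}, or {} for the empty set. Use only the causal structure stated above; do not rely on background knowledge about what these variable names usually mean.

{SleepHours}

Variables eligible for adjustment (non-descendants of Smoking, excluding Smoking and Stress): {SleepHours}.
Backdoor paths from Smoking to Stress:
  P1: Smoking <- SleepHours -> Stress
The empty set is not sufficient: P1 (Smoking <- SleepHours -> Stress) has no collider blocking it and no conditioned non-collider, so it is open.
Try {SleepHours}:
  P1: blocked at fork node SleepHours ∈ conditioning set.
{SleepHours} contains no descendant of Smoking and blocks every backdoor path.
{SleepHours} is the unique smallest valid adjustment set.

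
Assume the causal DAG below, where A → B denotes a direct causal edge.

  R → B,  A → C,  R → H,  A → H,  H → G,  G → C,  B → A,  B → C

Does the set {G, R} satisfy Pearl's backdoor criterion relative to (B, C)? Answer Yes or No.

No

Backdoor paths from B to C (paths whose first edge points into B):
  P1: B <- R -> H <- A -> C
  P2: B <- R -> H -> G -> C
Condition 1 (no descendant of B in the set): FAILS — G is a descendant of B.
Condition 2 (every backdoor path blocked by {G, R}):
  P1: blocked at fork node R ∈ conditioning set.
  P2: blocked at fork node R ∈ conditioning set.
{G, R} does not satisfy the backdoor criterion.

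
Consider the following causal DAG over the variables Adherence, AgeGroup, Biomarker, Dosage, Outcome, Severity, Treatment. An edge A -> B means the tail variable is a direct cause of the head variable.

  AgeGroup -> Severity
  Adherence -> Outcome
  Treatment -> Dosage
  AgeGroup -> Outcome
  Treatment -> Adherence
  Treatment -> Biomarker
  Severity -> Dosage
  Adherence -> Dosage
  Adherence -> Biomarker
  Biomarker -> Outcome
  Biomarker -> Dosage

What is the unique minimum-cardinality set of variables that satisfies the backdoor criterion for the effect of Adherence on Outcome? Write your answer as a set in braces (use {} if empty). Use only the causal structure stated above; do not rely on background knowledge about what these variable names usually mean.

Variables eligible for adjustment (non-descendants of Adherence, excluding Adherence and Outcome): {AgeGroup, Severity, Treatment}.
Backdoor paths from Adherence to Outcome:
  P1: Adherence <- Treatment -> Biomarker -> Dosage <- Severity <- AgeGroup -> Outcome
  P2: Adherence <- Treatment -> Biomarker -> Outcome
  P3: Adherence <- Treatment -> Dosage <- Severity <- AgeGroup -> Outcome
  P4: Adherence <- Treatment -> Dosage <- Biomarker -> Outcome
The empty set is not sufficient: P2 (Adherence <- Treatment -> Biomarker -> Outcome) has no collider blocking it and no conditioned non-collider, so it is open.
Try {Treatment}:
  P1: blocked at fork node Treatment ∈ conditioning set.
  P2: blocked at fork node Treatment ∈ conditioning set.
  P3: blocked at fork node Treatment ∈ conditioning set.
  P4: blocked at fork node Treatment ∈ conditioning set.
{Treatment} contains no descendant of Adherence and blocks every backdoor path.
No other singleton works — e.g. {AgeGroup} leaves P2 open — so {Treatment} is the unique smallest valid adjustment set.

{Treatment}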